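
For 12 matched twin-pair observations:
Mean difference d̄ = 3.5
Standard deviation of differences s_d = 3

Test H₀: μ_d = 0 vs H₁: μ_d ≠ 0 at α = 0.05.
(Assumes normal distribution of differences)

df = n - 1 = 11
SE = s_d/√n = 3/√12 = 0.8660
t = d̄/SE = 3.5/0.8660 = 4.0416
Critical value: t_{0.025,11} = ±2.201
p-value ≈ 0.0019
Decision: reject H₀

Answer: t = 4.0416, reject H₀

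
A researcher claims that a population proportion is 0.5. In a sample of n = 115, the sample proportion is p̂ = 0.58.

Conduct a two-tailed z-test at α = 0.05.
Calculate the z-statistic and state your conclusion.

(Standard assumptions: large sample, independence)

Answer: z = 1.7158, fail to reject H₀

Derivation:
H₀: p = 0.5, H₁: p ≠ 0.5
Standard error: SE = √(p₀(1-p₀)/n) = √(0.5×0.5/115) = 0.046625
z-statistic: z = (p̂ - p₀)/SE = (0.58 - 0.5)/0.046625 = 1.7158
Critical value: z_0.025 = ±1.960
p-value = 0.0862
Decision: fail to reject H₀ at α = 0.05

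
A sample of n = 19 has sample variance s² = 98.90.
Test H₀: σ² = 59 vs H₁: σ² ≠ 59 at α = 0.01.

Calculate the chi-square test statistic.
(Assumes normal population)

Answer: χ² = 30.1729, fail to reject H₀

Derivation:
df = n - 1 = 18
χ² = (n-1)s²/σ₀² = 18×98.90/59 = 30.1729
Critical values: χ²_{0.995,18} = 6.265, χ²_{0.005,18} = 37.156
Rejection region: χ² < 6.265 or χ² > 37.156
Decision: fail to reject H₀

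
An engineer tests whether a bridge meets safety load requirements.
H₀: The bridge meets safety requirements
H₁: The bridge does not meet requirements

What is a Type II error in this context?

Answer: Declaring an unsafe bridge to be safe

Derivation:
Type I error: rejecting H₀ when it is actually true (false positive).
Type II error: failing to reject H₀ when H₁ is actually true (false negative).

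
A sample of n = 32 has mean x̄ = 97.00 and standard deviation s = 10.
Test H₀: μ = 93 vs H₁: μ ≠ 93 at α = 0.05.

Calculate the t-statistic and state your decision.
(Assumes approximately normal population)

df = n - 1 = 31
SE = s/√n = 10/√32 = 1.7678
t = (x̄ - μ₀)/SE = (97.00 - 93)/1.7678 = 2.2627
Critical value: t_{0.025,31} = ±2.040
p-value ≈ 0.0308
Decision: reject H₀

Answer: t = 2.2627, reject H₀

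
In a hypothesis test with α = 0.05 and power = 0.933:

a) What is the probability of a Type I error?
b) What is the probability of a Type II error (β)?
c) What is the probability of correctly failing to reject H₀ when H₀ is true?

a) Type I error probability = α = 0.05
b) Power = P(reject H₀ | H₁ true) = 1 - β = 0.933, so Type II error probability = β = 1 - Power = 0.067
c) P(fail to reject H₀ | H₀ true) = 1 - α = 0.95

Answer: a) 0.05, b) 0.067, c) 0.95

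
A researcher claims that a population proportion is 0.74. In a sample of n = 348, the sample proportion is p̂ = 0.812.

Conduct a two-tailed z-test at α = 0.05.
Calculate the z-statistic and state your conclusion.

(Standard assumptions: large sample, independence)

H₀: p = 0.74, H₁: p ≠ 0.74
Standard error: SE = √(p₀(1-p₀)/n) = √(0.74×0.26/348) = 0.023513
z-statistic: z = (p̂ - p₀)/SE = (0.812 - 0.74)/0.023513 = 3.0621
Critical value: z_0.025 = ±1.960
p-value = 0.0022
Decision: reject H₀ at α = 0.05

Answer: z = 3.0621, reject H₀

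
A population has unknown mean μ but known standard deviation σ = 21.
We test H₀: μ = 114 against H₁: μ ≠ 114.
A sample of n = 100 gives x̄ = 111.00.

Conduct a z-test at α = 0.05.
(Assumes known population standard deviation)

Answer: z = -1.4286, fail to reject H₀

Derivation:
Standard error: SE = σ/√n = 21/√100 = 2.1000
z-statistic: z = (x̄ - μ₀)/SE = (111.00 - 114)/2.1000 = -1.4286
Critical value: ±1.960
p-value = 0.1531
Decision: fail to reject H₀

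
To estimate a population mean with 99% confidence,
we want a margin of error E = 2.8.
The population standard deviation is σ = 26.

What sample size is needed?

Answer: n = 573

Derivation:
z_0.005 = 2.576
n = (z×σ/E)² = (2.576×26/2.8)²
n = 572.1664
Round up: n = 573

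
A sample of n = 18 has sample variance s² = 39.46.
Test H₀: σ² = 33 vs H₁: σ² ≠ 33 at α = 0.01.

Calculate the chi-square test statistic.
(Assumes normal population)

Answer: χ² = 20.3279, fail to reject H₀

Derivation:
df = n - 1 = 17
χ² = (n-1)s²/σ₀² = 17×39.46/33 = 20.3279
Critical values: χ²_{0.995,17} = 5.697, χ²_{0.005,17} = 35.718
Rejection region: χ² < 5.697 or χ² > 35.718
Decision: fail to reject H₀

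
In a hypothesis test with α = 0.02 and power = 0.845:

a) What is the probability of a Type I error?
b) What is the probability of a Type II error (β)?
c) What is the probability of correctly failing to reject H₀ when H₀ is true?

Answer: a) 0.02, b) 0.155, c) 0.98

Derivation:
a) Type I error probability = α = 0.02
b) Power = P(reject H₀ | H₁ true) = 1 - β = 0.845, so Type II error probability = β = 1 - Power = 0.155
c) P(fail to reject H₀ | H₀ true) = 1 - α = 0.98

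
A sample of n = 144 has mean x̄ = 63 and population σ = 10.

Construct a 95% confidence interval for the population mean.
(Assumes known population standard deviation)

Confidence level: 95%, α = 0.05
z_0.025 = 1.960
SE = σ/√n = 10/√144 = 0.8333
Margin of error = 1.960 × 0.8333 = 1.6333
CI: x̄ ± margin = 63 ± 1.6333
CI: (61.3667, 64.6333)

Answer: (61.3667, 64.6333)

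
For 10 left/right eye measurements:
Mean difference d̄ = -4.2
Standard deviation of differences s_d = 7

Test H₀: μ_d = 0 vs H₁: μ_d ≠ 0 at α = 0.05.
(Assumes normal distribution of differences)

Answer: t = -1.8974, fail to reject H₀

Derivation:
df = n - 1 = 9
SE = s_d/√n = 7/√10 = 2.2136
t = d̄/SE = -4.2/2.2136 = -1.8974
Critical value: t_{0.025,9} = ±2.262
p-value ≈ 0.0903
Decision: fail to reject H₀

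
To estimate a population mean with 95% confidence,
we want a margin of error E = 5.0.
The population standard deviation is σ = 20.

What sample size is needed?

z_0.025 = 1.960
n = (z×σ/E)² = (1.960×20/5.0)²
n = 61.4656
Round up: n = 62

Answer: n = 62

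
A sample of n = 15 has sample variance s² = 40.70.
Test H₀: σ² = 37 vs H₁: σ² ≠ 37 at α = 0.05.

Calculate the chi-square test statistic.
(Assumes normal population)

df = n - 1 = 14
χ² = (n-1)s²/σ₀² = 14×40.70/37 = 15.4000
Critical values: χ²_{0.975,14} = 5.629, χ²_{0.025,14} = 26.119
Rejection region: χ² < 5.629 or χ² > 26.119
Decision: fail to reject H₀

Answer: χ² = 15.4000, fail to reject H₀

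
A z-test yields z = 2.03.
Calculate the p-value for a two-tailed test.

Answer: p-value ≈ 0.0424

Derivation:
For z = 2.03:
p = 2×P(Z > |2.03|) = 2×(1 - Φ(2.03)) = 0.0424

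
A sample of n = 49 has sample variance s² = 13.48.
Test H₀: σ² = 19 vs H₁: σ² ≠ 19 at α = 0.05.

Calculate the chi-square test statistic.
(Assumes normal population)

Answer: χ² = 34.0547, fail to reject H₀

Derivation:
df = n - 1 = 48
χ² = (n-1)s²/σ₀² = 48×13.48/19 = 34.0547
Critical values: χ²_{0.975,48} = 30.755, χ²_{0.025,48} = 69.023
Rejection region: χ² < 30.755 or χ² > 69.023
Decision: fail to reject H₀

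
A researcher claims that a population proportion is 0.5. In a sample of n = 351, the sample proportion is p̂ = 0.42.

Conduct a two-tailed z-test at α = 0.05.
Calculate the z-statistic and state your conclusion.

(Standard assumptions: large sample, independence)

H₀: p = 0.5, H₁: p ≠ 0.5
Standard error: SE = √(p₀(1-p₀)/n) = √(0.5×0.5/351) = 0.026688
z-statistic: z = (p̂ - p₀)/SE = (0.42 - 0.5)/0.026688 = -2.9976
Critical value: z_0.025 = ±1.960
p-value = 0.0027
Decision: reject H₀ at α = 0.05

Answer: z = -2.9976, reject H₀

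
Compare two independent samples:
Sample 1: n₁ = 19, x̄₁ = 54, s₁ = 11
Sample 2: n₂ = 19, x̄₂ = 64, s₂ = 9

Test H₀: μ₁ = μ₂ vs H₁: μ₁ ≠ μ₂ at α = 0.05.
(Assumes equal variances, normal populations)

Answer: t = -3.0669, reject H₀

Derivation:
Pooled variance: s²_p = [18×11² + 18×9²]/(36) = 101.0000
s_p = 10.0499
SE = s_p×√(1/n₁ + 1/n₂) = 10.0499×√(1/19 + 1/19) = 3.2606
t = (x̄₁ - x̄₂)/SE = (54 - 64)/3.2606 = -3.0669
df = 36, t-critical = ±2.028
Decision: reject H₀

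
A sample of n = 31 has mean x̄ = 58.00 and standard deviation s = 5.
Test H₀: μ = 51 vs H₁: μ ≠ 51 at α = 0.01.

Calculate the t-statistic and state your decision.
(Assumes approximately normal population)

Answer: t = 7.7951, reject H₀

Derivation:
df = n - 1 = 30
SE = s/√n = 5/√31 = 0.8980
t = (x̄ - μ₀)/SE = (58.00 - 51)/0.8980 = 7.7951
Critical value: t_{0.005,30} = ±2.750
p-value < 0.0001
Decision: reject H₀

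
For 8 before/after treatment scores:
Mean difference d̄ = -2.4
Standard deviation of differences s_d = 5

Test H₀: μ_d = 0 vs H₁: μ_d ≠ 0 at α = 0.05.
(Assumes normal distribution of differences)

df = n - 1 = 7
SE = s_d/√n = 5/√8 = 1.7678
t = d̄/SE = -2.4/1.7678 = -1.3576
Critical value: t_{0.025,7} = ±2.365
p-value ≈ 0.2167
Decision: fail to reject H₀

Answer: t = -1.3576, fail to reject H₀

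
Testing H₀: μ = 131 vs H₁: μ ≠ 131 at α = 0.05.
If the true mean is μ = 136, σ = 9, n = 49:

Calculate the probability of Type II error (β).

SE = σ/√n = 9/√49 = 1.2857
Critical values: μ₀ ± z_0.025×SE = 131 ± 1.960×1.2857
Acceptance region: (128.4800, 133.5200)
Under H₁ (μ = 136): z_high = (133.5200 - 136)/1.2857 = -1.9289, z_low = (128.4800 - 136)/1.2857 = -5.8490
β = P(not reject | H₁) = Φ(-1.9289) - Φ(-5.8490) ≈ 0.0269

Answer: β ≈ 0.0269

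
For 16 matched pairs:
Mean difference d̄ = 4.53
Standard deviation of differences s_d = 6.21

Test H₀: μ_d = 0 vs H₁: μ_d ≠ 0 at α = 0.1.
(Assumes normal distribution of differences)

Answer: t = 2.9179, reject H₀

Derivation:
df = n - 1 = 15
SE = s_d/√n = 6.21/√16 = 1.5525
t = d̄/SE = 4.53/1.5525 = 2.9179
Critical value: t_{0.05,15} = ±1.753
p-value ≈ 0.0106
Decision: reject H₀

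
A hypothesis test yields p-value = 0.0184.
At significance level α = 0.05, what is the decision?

Compare p-value to α:
0.0184 < 0.05
Decision: reject H₀

Answer: reject H₀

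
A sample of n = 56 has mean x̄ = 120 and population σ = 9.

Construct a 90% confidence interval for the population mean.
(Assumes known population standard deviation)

Confidence level: 90%, α = 0.1
z_0.05 = 1.645
SE = σ/√n = 9/√56 = 1.2027
Margin of error = 1.645 × 1.2027 = 1.9784
CI: x̄ ± margin = 120 ± 1.9784
CI: (118.0216, 121.9784)

Answer: (118.0216, 121.9784)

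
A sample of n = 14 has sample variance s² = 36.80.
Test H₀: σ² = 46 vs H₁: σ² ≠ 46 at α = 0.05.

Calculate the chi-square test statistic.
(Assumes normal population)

Answer: χ² = 10.4000, fail to reject H₀

Derivation:
df = n - 1 = 13
χ² = (n-1)s²/σ₀² = 13×36.80/46 = 10.4000
Critical values: χ²_{0.975,13} = 5.009, χ²_{0.025,13} = 24.736
Rejection region: χ² < 5.009 or χ² > 24.736
Decision: fail to reject H₀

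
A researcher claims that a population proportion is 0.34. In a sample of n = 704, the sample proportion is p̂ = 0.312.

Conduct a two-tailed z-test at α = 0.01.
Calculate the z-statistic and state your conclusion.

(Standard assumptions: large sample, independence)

Answer: z = -1.5683, fail to reject H₀

Derivation:
H₀: p = 0.34, H₁: p ≠ 0.34
Standard error: SE = √(p₀(1-p₀)/n) = √(0.34×0.66/704) = 0.017854
z-statistic: z = (p̂ - p₀)/SE = (0.312 - 0.34)/0.017854 = -1.5683
Critical value: z_0.005 = ±2.576
p-value = 0.1168
Decision: fail to reject H₀ at α = 0.01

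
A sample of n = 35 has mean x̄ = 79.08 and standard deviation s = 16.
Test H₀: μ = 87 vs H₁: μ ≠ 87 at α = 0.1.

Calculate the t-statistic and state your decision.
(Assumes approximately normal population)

Answer: t = -2.9285, reject H₀

Derivation:
df = n - 1 = 34
SE = s/√n = 16/√35 = 2.7045
t = (x̄ - μ₀)/SE = (79.08 - 87)/2.7045 = -2.9285
Critical value: t_{0.05,34} = ±1.691
p-value ≈ 0.0060
Decision: reject H₀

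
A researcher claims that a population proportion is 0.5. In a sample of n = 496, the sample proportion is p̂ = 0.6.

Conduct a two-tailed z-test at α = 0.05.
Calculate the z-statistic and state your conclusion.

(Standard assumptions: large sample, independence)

H₀: p = 0.5, H₁: p ≠ 0.5
Standard error: SE = √(p₀(1-p₀)/n) = √(0.5×0.5/496) = 0.022451
z-statistic: z = (p̂ - p₀)/SE = (0.6 - 0.5)/0.022451 = 4.4541
Critical value: z_0.025 = ±1.960
p-value < 0.0001
Decision: reject H₀ at α = 0.05

Answer: z = 4.4541, reject H₀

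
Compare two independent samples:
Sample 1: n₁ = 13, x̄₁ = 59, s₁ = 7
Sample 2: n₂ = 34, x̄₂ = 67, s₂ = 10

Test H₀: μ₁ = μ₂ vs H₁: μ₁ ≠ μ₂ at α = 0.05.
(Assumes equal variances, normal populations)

Answer: t = -2.6393, reject H₀

Derivation:
Pooled variance: s²_p = [12×7² + 33×10²]/(45) = 86.4000
s_p = 9.2952
SE = s_p×√(1/n₁ + 1/n₂) = 9.2952×√(1/13 + 1/34) = 3.0311
t = (x̄₁ - x̄₂)/SE = (59 - 67)/3.0311 = -2.6393
df = 45, t-critical = ±2.014
Decision: reject H₀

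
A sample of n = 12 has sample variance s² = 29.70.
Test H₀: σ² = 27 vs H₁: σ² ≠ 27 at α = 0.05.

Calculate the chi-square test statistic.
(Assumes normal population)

df = n - 1 = 11
χ² = (n-1)s²/σ₀² = 11×29.70/27 = 12.1000
Critical values: χ²_{0.975,11} = 3.816, χ²_{0.025,11} = 21.920
Rejection region: χ² < 3.816 or χ² > 21.920
Decision: fail to reject H₀

Answer: χ² = 12.1000, fail to reject H₀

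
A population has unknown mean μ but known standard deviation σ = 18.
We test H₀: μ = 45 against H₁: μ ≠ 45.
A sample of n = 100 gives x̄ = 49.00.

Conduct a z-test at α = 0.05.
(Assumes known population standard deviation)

Answer: z = 2.2222, reject H₀

Derivation:
Standard error: SE = σ/√n = 18/√100 = 1.8000
z-statistic: z = (x̄ - μ₀)/SE = (49.00 - 45)/1.8000 = 2.2222
Critical value: ±1.960
p-value = 0.0263
Decision: reject H₀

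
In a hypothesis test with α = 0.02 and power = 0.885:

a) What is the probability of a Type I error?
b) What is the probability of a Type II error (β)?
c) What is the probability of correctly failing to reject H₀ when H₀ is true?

a) Type I error probability = α = 0.02
b) Power = P(reject H₀ | H₁ true) = 1 - β = 0.885, so Type II error probability = β = 1 - Power = 0.115
c) P(fail to reject H₀ | H₀ true) = 1 - α = 0.98

Answer: a) 0.02, b) 0.115, c) 0.98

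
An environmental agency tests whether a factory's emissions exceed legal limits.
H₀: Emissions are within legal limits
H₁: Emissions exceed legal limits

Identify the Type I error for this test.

Type I error (α): Rejecting H₀ when H₀ is true
Type II error (β): Failing to reject H₀ when H₁ is true

Answer: Citing a compliant factory for excess emissions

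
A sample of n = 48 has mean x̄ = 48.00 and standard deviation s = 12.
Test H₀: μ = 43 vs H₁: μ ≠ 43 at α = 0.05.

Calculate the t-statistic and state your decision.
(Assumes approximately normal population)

Answer: t = 2.8867, reject H₀

Derivation:
df = n - 1 = 47
SE = s/√n = 12/√48 = 1.7321
t = (x̄ - μ₀)/SE = (48.00 - 43)/1.7321 = 2.8867
Critical value: t_{0.025,47} = ±2.012
p-value ≈ 0.0059
Decision: reject H₀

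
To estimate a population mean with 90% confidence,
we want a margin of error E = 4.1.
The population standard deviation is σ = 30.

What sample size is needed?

z_0.05 = 1.645
n = (z×σ/E)² = (1.645×30/4.1)²
n = 144.8794
Round up: n = 145

Answer: n = 145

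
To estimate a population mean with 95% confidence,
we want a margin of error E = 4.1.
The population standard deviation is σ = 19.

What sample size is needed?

z_0.025 = 1.960
n = (z×σ/E)² = (1.960×19/4.1)²
n = 82.4996
Round up: n = 83

Answer: n = 83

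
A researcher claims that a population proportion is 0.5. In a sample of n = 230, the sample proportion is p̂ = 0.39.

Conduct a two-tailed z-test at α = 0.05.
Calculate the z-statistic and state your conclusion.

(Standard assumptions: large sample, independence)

Answer: z = -3.3365, reject H₀

Derivation:
H₀: p = 0.5, H₁: p ≠ 0.5
Standard error: SE = √(p₀(1-p₀)/n) = √(0.5×0.5/230) = 0.032969
z-statistic: z = (p̂ - p₀)/SE = (0.39 - 0.5)/0.032969 = -3.3365
Critical value: z_0.025 = ±1.960
p-value = 0.0008
Decision: reject H₀ at α = 0.05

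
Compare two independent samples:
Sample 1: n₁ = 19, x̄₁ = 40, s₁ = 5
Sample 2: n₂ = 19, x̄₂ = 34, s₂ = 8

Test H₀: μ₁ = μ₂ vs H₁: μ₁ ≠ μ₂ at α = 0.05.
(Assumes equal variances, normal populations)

Pooled variance: s²_p = [18×5² + 18×8²]/(36) = 44.5000
s_p = 6.6708
SE = s_p×√(1/n₁ + 1/n₂) = 6.6708×√(1/19 + 1/19) = 2.1643
t = (x̄₁ - x̄₂)/SE = (40 - 34)/2.1643 = 2.7723
df = 36, t-critical = ±2.028
Decision: reject H₀

Answer: t = 2.7723, reject H₀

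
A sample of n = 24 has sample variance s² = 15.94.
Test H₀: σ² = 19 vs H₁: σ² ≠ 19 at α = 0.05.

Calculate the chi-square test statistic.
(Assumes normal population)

Answer: χ² = 19.2958, fail to reject H₀

Derivation:
df = n - 1 = 23
χ² = (n-1)s²/σ₀² = 23×15.94/19 = 19.2958
Critical values: χ²_{0.975,23} = 11.689, χ²_{0.025,23} = 38.076
Rejection region: χ² < 11.689 or χ² > 38.076
Decision: fail to reject H₀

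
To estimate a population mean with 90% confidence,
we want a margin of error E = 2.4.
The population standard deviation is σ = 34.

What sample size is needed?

Answer: n = 544

Derivation:
z_0.05 = 1.645
n = (z×σ/E)² = (1.645×34/2.4)²
n = 543.0842
Round up: n = 544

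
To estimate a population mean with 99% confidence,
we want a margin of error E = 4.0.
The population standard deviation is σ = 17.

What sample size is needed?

z_0.005 = 2.576
n = (z×σ/E)² = (2.576×17/4.0)²
n = 119.8587
Round up: n = 120

Answer: n = 120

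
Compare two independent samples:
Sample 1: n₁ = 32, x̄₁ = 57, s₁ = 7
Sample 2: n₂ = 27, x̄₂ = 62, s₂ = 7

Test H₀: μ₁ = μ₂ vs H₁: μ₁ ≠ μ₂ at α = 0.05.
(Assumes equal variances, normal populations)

Answer: t = -2.7334, reject H₀

Derivation:
Pooled variance: s²_p = [31×7² + 26×7²]/(57) = 49.0000
s_p = 7.0000
SE = s_p×√(1/n₁ + 1/n₂) = 7.0000×√(1/32 + 1/27) = 1.8292
t = (x̄₁ - x̄₂)/SE = (57 - 62)/1.8292 = -2.7334
df = 57, t-critical = ±2.002
Decision: reject H₀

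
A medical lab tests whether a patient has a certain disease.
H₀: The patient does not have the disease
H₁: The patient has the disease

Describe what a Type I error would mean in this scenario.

Type I error (α): Rejecting H₀ when H₀ is true
Type II error (β): Failing to reject H₀ when H₁ is true

Answer: Diagnosing a healthy patient as having the disease (false positive)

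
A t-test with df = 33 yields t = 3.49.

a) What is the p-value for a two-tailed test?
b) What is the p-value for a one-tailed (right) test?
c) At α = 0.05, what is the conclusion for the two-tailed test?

Using t-distribution with df = 33:
a) Two-tailed: p = 2×P(T > 3.49) = 0.0014
b) One-tailed: p = P(T > 3.49) = 0.0007
c) 0.0014 < 0.05, reject H₀

Answer: a) 0.0014, b) 0.0007, c) reject H₀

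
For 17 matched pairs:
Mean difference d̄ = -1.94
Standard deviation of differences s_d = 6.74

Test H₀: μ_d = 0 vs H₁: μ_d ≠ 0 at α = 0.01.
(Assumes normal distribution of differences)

Answer: t = -1.1868, fail to reject H₀

Derivation:
df = n - 1 = 16
SE = s_d/√n = 6.74/√17 = 1.6347
t = d̄/SE = -1.94/1.6347 = -1.1868
Critical value: t_{0.005,16} = ±2.921
p-value ≈ 0.2526
Decision: fail to reject H₀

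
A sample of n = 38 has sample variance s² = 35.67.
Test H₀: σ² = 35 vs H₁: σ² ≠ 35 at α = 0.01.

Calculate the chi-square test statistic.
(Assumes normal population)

Answer: χ² = 37.7083, fail to reject H₀

Derivation:
df = n - 1 = 37
χ² = (n-1)s²/σ₀² = 37×35.67/35 = 37.7083
Critical values: χ²_{0.995,37} = 18.586, χ²_{0.005,37} = 62.883
Rejection region: χ² < 18.586 or χ² > 62.883
Decision: fail to reject H₀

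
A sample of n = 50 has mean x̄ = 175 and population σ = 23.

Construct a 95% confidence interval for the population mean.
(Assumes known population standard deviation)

Confidence level: 95%, α = 0.05
z_0.025 = 1.960
SE = σ/√n = 23/√50 = 3.2527
Margin of error = 1.960 × 3.2527 = 6.3753
CI: x̄ ± margin = 175 ± 6.3753
CI: (168.6247, 181.3753)

Answer: (168.6247, 181.3753)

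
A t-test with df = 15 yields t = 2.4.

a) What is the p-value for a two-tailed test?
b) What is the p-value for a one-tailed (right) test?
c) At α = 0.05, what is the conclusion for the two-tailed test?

Answer: a) 0.0298, b) 0.0149, c) reject H₀

Derivation:
Using t-distribution with df = 15:
a) Two-tailed: p = 2×P(T > 2.4) = 0.0298
b) One-tailed: p = P(T > 2.4) = 0.0149
c) 0.0298 < 0.05, reject H₀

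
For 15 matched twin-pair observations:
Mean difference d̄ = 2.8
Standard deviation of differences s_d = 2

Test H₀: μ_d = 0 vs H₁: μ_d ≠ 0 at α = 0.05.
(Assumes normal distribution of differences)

Answer: t = 5.4222, reject H₀

Derivation:
df = n - 1 = 14
SE = s_d/√n = 2/√15 = 0.5164
t = d̄/SE = 2.8/0.5164 = 5.4222
Critical value: t_{0.025,14} = ±2.145
p-value ≈ 0.0001
Decision: reject H₀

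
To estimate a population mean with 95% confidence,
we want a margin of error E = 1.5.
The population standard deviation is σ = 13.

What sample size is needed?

Answer: n = 289

Derivation:
z_0.025 = 1.960
n = (z×σ/E)² = (1.960×13/1.5)²
n = 288.5468
Round up: n = 289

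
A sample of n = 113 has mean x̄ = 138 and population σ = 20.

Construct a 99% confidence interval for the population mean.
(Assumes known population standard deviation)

Answer: (133.1535, 142.8465)

Derivation:
Confidence level: 99%, α = 0.01
z_0.005 = 2.576
SE = σ/√n = 20/√113 = 1.8814
Margin of error = 2.576 × 1.8814 = 4.8465
CI: x̄ ± margin = 138 ± 4.8465
CI: (133.1535, 142.8465)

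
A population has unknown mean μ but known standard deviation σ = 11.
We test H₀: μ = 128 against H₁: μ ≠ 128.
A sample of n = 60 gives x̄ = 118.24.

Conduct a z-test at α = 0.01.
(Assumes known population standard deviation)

Standard error: SE = σ/√n = 11/√60 = 1.4201
z-statistic: z = (x̄ - μ₀)/SE = (118.24 - 128)/1.4201 = -6.8728
Critical value: ±2.576
p-value < 0.0001
Decision: reject H₀

Answer: z = -6.8728, reject H₀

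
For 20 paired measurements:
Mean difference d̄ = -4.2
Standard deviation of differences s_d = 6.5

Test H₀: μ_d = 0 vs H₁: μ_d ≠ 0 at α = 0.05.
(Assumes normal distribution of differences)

Answer: t = -2.8898, reject H₀

Derivation:
df = n - 1 = 19
SE = s_d/√n = 6.5/√20 = 1.4534
t = d̄/SE = -4.2/1.4534 = -2.8898
Critical value: t_{0.025,19} = ±2.093
p-value ≈ 0.0094
Decision: reject H₀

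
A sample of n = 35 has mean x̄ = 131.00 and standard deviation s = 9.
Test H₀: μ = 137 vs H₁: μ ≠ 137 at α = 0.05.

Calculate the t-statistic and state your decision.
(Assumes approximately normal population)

df = n - 1 = 34
SE = s/√n = 9/√35 = 1.5213
t = (x̄ - μ₀)/SE = (131.00 - 137)/1.5213 = -3.9440
Critical value: t_{0.025,34} = ±2.032
p-value ≈ 0.0004
Decision: reject H₀

Answer: t = -3.9440, reject H₀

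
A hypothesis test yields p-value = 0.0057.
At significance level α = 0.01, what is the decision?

Answer: reject H₀

Derivation:
Compare p-value to α:
0.0057 < 0.01
Decision: reject H₀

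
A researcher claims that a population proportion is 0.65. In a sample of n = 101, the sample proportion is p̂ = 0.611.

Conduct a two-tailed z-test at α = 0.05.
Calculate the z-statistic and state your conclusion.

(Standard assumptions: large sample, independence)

Answer: z = -0.8217, fail to reject H₀

Derivation:
H₀: p = 0.65, H₁: p ≠ 0.65
Standard error: SE = √(p₀(1-p₀)/n) = √(0.65×0.35/101) = 0.047460
z-statistic: z = (p̂ - p₀)/SE = (0.611 - 0.65)/0.047460 = -0.8217
Critical value: z_0.025 = ±1.960
p-value = 0.4112
Decision: fail to reject H₀ at α = 0.05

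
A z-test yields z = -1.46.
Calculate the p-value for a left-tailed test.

Answer: p-value ≈ 0.0721

Derivation:
For z = -1.46:
p = P(Z < -1.46) = Φ(-1.46) = 0.0721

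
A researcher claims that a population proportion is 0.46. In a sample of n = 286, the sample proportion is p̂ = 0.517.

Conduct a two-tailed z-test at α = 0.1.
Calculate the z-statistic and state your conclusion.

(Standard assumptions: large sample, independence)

Answer: z = 1.9341, reject H₀

Derivation:
H₀: p = 0.46, H₁: p ≠ 0.46
Standard error: SE = √(p₀(1-p₀)/n) = √(0.46×0.54/286) = 0.029471
z-statistic: z = (p̂ - p₀)/SE = (0.517 - 0.46)/0.029471 = 1.9341
Critical value: z_0.05 = ±1.645
p-value = 0.0531
Decision: reject H₀ at α = 0.1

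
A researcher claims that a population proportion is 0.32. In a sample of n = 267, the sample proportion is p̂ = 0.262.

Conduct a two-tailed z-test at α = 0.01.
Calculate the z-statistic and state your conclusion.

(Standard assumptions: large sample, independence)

H₀: p = 0.32, H₁: p ≠ 0.32
Standard error: SE = √(p₀(1-p₀)/n) = √(0.32×0.68/267) = 0.028548
z-statistic: z = (p̂ - p₀)/SE = (0.262 - 0.32)/0.028548 = -2.0317
Critical value: z_0.005 = ±2.576
p-value = 0.0422
Decision: fail to reject H₀ at α = 0.01

Answer: z = -2.0317, fail to reject H₀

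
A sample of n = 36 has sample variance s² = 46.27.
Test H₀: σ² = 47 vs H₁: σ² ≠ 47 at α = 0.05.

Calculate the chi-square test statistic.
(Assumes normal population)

Answer: χ² = 34.4564, fail to reject H₀

Derivation:
df = n - 1 = 35
χ² = (n-1)s²/σ₀² = 35×46.27/47 = 34.4564
Critical values: χ²_{0.975,35} = 20.569, χ²_{0.025,35} = 53.203
Rejection region: χ² < 20.569 or χ² > 53.203
Decision: fail to reject H₀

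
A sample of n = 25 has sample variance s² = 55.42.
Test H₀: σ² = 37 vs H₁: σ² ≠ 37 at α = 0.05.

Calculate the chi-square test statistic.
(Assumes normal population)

df = n - 1 = 24
χ² = (n-1)s²/σ₀² = 24×55.42/37 = 35.9481
Critical values: χ²_{0.975,24} = 12.401, χ²_{0.025,24} = 39.364
Rejection region: χ² < 12.401 or χ² > 39.364
Decision: fail to reject H₀

Answer: χ² = 35.9481, fail to reject H₀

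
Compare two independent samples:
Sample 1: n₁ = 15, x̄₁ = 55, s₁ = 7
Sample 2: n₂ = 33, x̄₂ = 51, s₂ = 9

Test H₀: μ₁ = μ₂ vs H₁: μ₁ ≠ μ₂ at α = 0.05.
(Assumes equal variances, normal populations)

Answer: t = 1.5217, fail to reject H₀

Derivation:
Pooled variance: s²_p = [14×7² + 32×9²]/(46) = 71.2609
s_p = 8.4416
SE = s_p×√(1/n₁ + 1/n₂) = 8.4416×√(1/15 + 1/33) = 2.6287
t = (x̄₁ - x̄₂)/SE = (55 - 51)/2.6287 = 1.5217
df = 46, t-critical = ±2.013
Decision: fail to reject H₀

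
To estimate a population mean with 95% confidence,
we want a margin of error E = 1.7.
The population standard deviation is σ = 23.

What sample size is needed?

Answer: n = 704

Derivation:
z_0.025 = 1.960
n = (z×σ/E)² = (1.960×23/1.7)²
n = 703.1856
Round up: n = 704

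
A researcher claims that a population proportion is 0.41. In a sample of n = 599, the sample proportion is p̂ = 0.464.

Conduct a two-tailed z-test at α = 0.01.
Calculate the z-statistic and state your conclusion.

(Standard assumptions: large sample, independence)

H₀: p = 0.41, H₁: p ≠ 0.41
Standard error: SE = √(p₀(1-p₀)/n) = √(0.41×0.59/599) = 0.020096
z-statistic: z = (p̂ - p₀)/SE = (0.464 - 0.41)/0.020096 = 2.6871
Critical value: z_0.005 = ±2.576
p-value = 0.0072
Decision: reject H₀ at α = 0.01

Answer: z = 2.6871, reject H₀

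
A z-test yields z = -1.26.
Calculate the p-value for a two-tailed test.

Answer: p-value ≈ 0.2077

Derivation:
For z = -1.26:
p = 2×P(Z > |-1.26|) = 2×(1 - Φ(1.26)) = 0.2077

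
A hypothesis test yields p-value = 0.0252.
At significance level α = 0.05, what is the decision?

Compare p-value to α:
0.0252 < 0.05
Decision: reject H₀

Answer: reject H₀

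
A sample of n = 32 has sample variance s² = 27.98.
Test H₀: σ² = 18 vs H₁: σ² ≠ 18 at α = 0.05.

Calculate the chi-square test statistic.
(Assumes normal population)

df = n - 1 = 31
χ² = (n-1)s²/σ₀² = 31×27.98/18 = 48.1878
Critical values: χ²_{0.975,31} = 17.539, χ²_{0.025,31} = 48.232
Rejection region: χ² < 17.539 or χ² > 48.232
Decision: fail to reject H₀

Answer: χ² = 48.1878, fail to reject H₀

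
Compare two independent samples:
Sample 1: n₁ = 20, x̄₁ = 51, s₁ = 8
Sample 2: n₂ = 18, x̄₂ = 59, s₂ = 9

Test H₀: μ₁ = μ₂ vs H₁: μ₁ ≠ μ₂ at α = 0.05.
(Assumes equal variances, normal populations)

Pooled variance: s²_p = [19×8² + 17×9²]/(36) = 72.0278
s_p = 8.4869
SE = s_p×√(1/n₁ + 1/n₂) = 8.4869×√(1/20 + 1/18) = 2.7573
t = (x̄₁ - x̄₂)/SE = (51 - 59)/2.7573 = -2.9014
df = 36, t-critical = ±2.028
Decision: reject H₀

Answer: t = -2.9014, reject H₀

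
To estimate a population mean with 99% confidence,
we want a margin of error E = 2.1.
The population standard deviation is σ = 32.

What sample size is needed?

z_0.005 = 2.576
n = (z×σ/E)² = (2.576×32/2.1)²
n = 1540.8242
Round up: n = 1541

Answer: n = 1541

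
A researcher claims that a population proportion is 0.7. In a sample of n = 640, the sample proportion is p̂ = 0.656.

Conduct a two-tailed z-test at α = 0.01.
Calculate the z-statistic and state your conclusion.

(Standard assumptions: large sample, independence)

H₀: p = 0.7, H₁: p ≠ 0.7
Standard error: SE = √(p₀(1-p₀)/n) = √(0.7×0.3/640) = 0.018114
z-statistic: z = (p̂ - p₀)/SE = (0.656 - 0.7)/0.018114 = -2.4291
Critical value: z_0.005 = ±2.576
p-value = 0.0151
Decision: fail to reject H₀ at α = 0.01

Answer: z = -2.4291, fail to reject H₀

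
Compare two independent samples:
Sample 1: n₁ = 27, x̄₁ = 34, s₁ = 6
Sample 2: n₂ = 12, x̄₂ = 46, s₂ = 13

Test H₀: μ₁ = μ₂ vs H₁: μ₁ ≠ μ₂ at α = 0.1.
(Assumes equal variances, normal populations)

Pooled variance: s²_p = [26×6² + 11×13²]/(37) = 75.5405
s_p = 8.6914
SE = s_p×√(1/n₁ + 1/n₂) = 8.6914×√(1/27 + 1/12) = 3.0154
t = (x̄₁ - x̄₂)/SE = (34 - 46)/3.0154 = -3.9796
df = 37, t-critical = ±1.687
Decision: reject H₀

Answer: t = -3.9796, reject H₀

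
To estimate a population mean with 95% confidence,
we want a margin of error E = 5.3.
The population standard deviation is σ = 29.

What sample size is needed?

Answer: n = 116

Derivation:
z_0.025 = 1.960
n = (z×σ/E)² = (1.960×29/5.3)²
n = 115.0155
Round up: n = 116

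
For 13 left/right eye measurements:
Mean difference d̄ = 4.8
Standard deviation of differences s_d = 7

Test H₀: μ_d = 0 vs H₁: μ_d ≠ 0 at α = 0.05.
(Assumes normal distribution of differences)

df = n - 1 = 12
SE = s_d/√n = 7/√13 = 1.9415
t = d̄/SE = 4.8/1.9415 = 2.4723
Critical value: t_{0.025,12} = ±2.179
p-value ≈ 0.0294
Decision: reject H₀

Answer: t = 2.4723, reject H₀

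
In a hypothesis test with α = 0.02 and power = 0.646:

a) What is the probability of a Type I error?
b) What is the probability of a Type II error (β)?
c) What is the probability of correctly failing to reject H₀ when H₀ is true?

a) Type I error probability = α = 0.02
b) Power = P(reject H₀ | H₁ true) = 1 - β = 0.646, so Type II error probability = β = 1 - Power = 0.354
c) P(fail to reject H₀ | H₀ true) = 1 - α = 0.98

Answer: a) 0.02, b) 0.354, c) 0.98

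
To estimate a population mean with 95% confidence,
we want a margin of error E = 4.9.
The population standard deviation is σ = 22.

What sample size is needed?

z_0.025 = 1.960
n = (z×σ/E)² = (1.960×22/4.9)²
n = 77.4400
Round up: n = 78

Answer: n = 78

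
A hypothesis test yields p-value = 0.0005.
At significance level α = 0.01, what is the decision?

Answer: reject H₀

Derivation:
Compare p-value to α:
0.0005 < 0.01
Decision: reject H₀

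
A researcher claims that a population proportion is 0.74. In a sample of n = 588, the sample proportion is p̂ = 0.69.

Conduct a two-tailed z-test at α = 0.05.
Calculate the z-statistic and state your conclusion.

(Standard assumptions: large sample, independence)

H₀: p = 0.74, H₁: p ≠ 0.74
Standard error: SE = √(p₀(1-p₀)/n) = √(0.74×0.26/588) = 0.018089
z-statistic: z = (p̂ - p₀)/SE = (0.69 - 0.74)/0.018089 = -2.7641
Critical value: z_0.025 = ±1.960
p-value = 0.0057
Decision: reject H₀ at α = 0.05

Answer: z = -2.7641, reject H₀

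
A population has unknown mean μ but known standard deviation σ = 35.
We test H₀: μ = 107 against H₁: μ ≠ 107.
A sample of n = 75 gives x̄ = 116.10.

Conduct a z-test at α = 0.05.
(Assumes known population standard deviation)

Answer: z = 2.2516, reject H₀

Derivation:
Standard error: SE = σ/√n = 35/√75 = 4.0415
z-statistic: z = (x̄ - μ₀)/SE = (116.10 - 107)/4.0415 = 2.2516
Critical value: ±1.960
p-value = 0.0243
Decision: reject H₀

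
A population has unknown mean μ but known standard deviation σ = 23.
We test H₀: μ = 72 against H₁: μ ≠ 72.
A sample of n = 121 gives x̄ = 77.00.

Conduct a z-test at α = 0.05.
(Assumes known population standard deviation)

Standard error: SE = σ/√n = 23/√121 = 2.0909
z-statistic: z = (x̄ - μ₀)/SE = (77.00 - 72)/2.0909 = 2.3913
Critical value: ±1.960
p-value = 0.0168
Decision: reject H₀

Answer: z = 2.3913, reject H₀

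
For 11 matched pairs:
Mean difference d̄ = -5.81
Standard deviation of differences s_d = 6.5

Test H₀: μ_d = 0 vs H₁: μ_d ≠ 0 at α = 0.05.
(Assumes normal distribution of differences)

df = n - 1 = 10
SE = s_d/√n = 6.5/√11 = 1.9598
t = d̄/SE = -5.81/1.9598 = -2.9646
Critical value: t_{0.025,10} = ±2.228
p-value ≈ 0.0142
Decision: reject H₀

Answer: t = -2.9646, reject H₀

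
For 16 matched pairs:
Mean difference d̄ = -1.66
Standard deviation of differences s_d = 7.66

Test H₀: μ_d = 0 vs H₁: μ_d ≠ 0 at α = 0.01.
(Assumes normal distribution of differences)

Answer: t = -0.8668, fail to reject H₀

Derivation:
df = n - 1 = 15
SE = s_d/√n = 7.66/√16 = 1.9150
t = d̄/SE = -1.66/1.9150 = -0.8668
Critical value: t_{0.005,15} = ±2.947
p-value ≈ 0.3997
Decision: fail to reject H₀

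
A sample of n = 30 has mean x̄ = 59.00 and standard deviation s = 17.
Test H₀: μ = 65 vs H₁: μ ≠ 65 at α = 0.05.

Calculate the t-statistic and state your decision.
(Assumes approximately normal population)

df = n - 1 = 29
SE = s/√n = 17/√30 = 3.1038
t = (x̄ - μ₀)/SE = (59.00 - 65)/3.1038 = -1.9331
Critical value: t_{0.025,29} = ±2.045
p-value ≈ 0.0630
Decision: fail to reject H₀

Answer: t = -1.9331, fail to reject H₀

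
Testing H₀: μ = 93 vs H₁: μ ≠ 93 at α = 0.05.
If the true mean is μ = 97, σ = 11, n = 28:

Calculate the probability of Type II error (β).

SE = σ/√n = 11/√28 = 2.0788
Critical values: μ₀ ± z_0.025×SE = 93 ± 1.960×2.0788
Acceptance region: (88.9256, 97.0744)
Under H₁ (μ = 97): z_high = (97.0744 - 97)/2.0788 = 0.0358, z_low = (88.9256 - 97)/2.0788 = -3.8842
β = P(not reject | H₁) = Φ(0.0358) - Φ(-3.8842) ≈ 0.5142

Answer: β ≈ 0.5142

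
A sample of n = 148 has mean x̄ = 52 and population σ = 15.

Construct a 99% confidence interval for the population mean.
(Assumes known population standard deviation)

Confidence level: 99%, α = 0.01
z_0.005 = 2.576
SE = σ/√n = 15/√148 = 1.2330
Margin of error = 2.576 × 1.2330 = 3.1762
CI: x̄ ± margin = 52 ± 3.1762
CI: (48.8238, 55.1762)

Answer: (48.8238, 55.1762)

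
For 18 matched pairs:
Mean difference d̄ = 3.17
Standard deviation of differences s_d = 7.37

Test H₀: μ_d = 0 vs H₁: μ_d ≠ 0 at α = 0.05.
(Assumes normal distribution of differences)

Answer: t = 1.8249, fail to reject H₀

Derivation:
df = n - 1 = 17
SE = s_d/√n = 7.37/√18 = 1.7371
t = d̄/SE = 3.17/1.7371 = 1.8249
Critical value: t_{0.025,17} = ±2.110
p-value ≈ 0.0856
Decision: fail to reject H₀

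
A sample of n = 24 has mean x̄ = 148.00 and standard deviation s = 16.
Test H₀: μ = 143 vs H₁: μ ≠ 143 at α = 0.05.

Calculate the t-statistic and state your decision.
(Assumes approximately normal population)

Answer: t = 1.5309, fail to reject H₀

Derivation:
df = n - 1 = 23
SE = s/√n = 16/√24 = 3.2660
t = (x̄ - μ₀)/SE = (148.00 - 143)/3.2660 = 1.5309
Critical value: t_{0.025,23} = ±2.069
p-value ≈ 0.1394
Decision: fail to reject H₀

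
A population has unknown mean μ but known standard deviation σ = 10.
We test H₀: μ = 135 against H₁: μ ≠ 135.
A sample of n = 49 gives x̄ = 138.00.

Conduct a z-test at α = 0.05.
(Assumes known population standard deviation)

Answer: z = 2.1000, reject H₀

Derivation:
Standard error: SE = σ/√n = 10/√49 = 1.4286
z-statistic: z = (x̄ - μ₀)/SE = (138.00 - 135)/1.4286 = 2.1000
Critical value: ±1.960
p-value = 0.0357
Decision: reject H₀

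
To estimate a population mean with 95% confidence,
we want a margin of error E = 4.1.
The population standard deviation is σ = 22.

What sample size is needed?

Answer: n = 111

Derivation:
z_0.025 = 1.960
n = (z×σ/E)² = (1.960×22/4.1)²
n = 110.6088
Round up: n = 111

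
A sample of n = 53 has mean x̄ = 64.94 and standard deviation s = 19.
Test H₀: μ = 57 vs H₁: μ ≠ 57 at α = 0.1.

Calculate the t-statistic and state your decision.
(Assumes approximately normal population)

df = n - 1 = 52
SE = s/√n = 19/√53 = 2.6099
t = (x̄ - μ₀)/SE = (64.94 - 57)/2.6099 = 3.0423
Critical value: t_{0.05,52} = ±1.675
p-value ≈ 0.0037
Decision: reject H₀

Answer: t = 3.0423, reject H₀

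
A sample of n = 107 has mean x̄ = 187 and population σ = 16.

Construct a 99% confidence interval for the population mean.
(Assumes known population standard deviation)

Confidence level: 99%, α = 0.01
z_0.005 = 2.576
SE = σ/√n = 16/√107 = 1.5468
Margin of error = 2.576 × 1.5468 = 3.9846
CI: x̄ ± margin = 187 ± 3.9846
CI: (183.0154, 190.9846)

Answer: (183.0154, 190.9846)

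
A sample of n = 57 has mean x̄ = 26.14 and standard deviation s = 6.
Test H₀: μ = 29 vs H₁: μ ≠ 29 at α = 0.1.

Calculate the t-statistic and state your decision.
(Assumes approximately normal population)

Answer: t = -3.5988, reject H₀

Derivation:
df = n - 1 = 56
SE = s/√n = 6/√57 = 0.7947
t = (x̄ - μ₀)/SE = (26.14 - 29)/0.7947 = -3.5988
Critical value: t_{0.05,56} = ±1.673
p-value ≈ 0.0007
Decision: reject H₀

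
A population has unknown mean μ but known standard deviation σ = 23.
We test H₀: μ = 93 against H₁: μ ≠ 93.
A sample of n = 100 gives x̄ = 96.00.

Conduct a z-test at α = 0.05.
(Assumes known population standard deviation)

Answer: z = 1.3043, fail to reject H₀

Derivation:
Standard error: SE = σ/√n = 23/√100 = 2.3000
z-statistic: z = (x̄ - μ₀)/SE = (96.00 - 93)/2.3000 = 1.3043
Critical value: ±1.960
p-value = 0.1921
Decision: fail to reject H₀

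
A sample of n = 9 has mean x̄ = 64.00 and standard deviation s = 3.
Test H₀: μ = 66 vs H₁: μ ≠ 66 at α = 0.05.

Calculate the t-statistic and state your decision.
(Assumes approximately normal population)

Answer: t = -2.0000, fail to reject H₀

Derivation:
df = n - 1 = 8
SE = s/√n = 3/√9 = 1.0000
t = (x̄ - μ₀)/SE = (64.00 - 66)/1.0000 = -2.0000
Critical value: t_{0.025,8} = ±2.306
p-value ≈ 0.0805
Decision: fail to reject H₀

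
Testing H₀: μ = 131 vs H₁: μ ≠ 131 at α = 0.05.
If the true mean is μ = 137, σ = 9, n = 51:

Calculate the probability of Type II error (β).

SE = σ/√n = 9/√51 = 1.2603
Critical values: μ₀ ± z_0.025×SE = 131 ± 1.960×1.2603
Acceptance region: (128.5298, 133.4702)
Under H₁ (μ = 137): z_high = (133.4702 - 137)/1.2603 = -2.8008, z_low = (128.5298 - 137)/1.2603 = -6.7208
β = P(not reject | H₁) = Φ(-2.8008) - Φ(-6.7208) ≈ 0.0025

Answer: β ≈ 0.0025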